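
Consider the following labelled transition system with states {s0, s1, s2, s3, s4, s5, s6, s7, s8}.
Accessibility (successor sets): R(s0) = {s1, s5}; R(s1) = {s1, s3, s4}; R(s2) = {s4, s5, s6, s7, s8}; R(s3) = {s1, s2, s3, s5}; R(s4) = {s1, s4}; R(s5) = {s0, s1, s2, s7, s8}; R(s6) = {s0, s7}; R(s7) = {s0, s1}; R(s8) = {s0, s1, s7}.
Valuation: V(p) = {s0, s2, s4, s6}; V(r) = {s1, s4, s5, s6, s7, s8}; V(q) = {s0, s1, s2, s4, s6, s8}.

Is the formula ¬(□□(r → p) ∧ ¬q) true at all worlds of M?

Yes

Recall that □ψ holds at a world iff ψ holds at every accessible world, and ◇ψ holds iff ψ holds at some accessible world.
Let φ = ¬(□□(r → p) ∧ ¬q). Evaluate φ at each world:
  s0 (successors {s1, s5}): φ is true.
  s1 (successors {s1, s3, s4}): φ is true.
  s2 (successors {s4, s5, s6, s7, s8}): φ is true.
  s3 (successors {s1, s2, s3, s5}): φ is true.
  s4 (successors {s1, s4}): φ is true.
  s5 (successors {s0, s1, s2, s7, s8}): φ is true.
  s6 (successors {s0, s7}): φ is true.
  s7 (successors {s0, s1}): φ is true.
  s8 (successors {s0, s1, s7}): φ is true.
For instance, at s3:
  At s3: □□(r → p) ∧ ¬q is false, so ¬(□□(r → p) ∧ ¬q) is true.
    At s3: □□(r → p) is false, ¬q is true, so □□(r → p) ∧ ¬q is false.
      At s3: □□(r → p) requires □(r → p) at every successor {s1, s2, s3, s5}.
        □(r → p) fails at s1, so □□(r → p) is false at s3.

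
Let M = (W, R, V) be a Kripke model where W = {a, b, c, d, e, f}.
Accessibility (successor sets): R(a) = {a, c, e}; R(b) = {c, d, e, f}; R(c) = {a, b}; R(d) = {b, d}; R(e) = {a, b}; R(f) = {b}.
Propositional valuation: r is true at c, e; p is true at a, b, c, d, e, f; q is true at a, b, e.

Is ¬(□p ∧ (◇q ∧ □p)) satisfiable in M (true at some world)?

No

Let φ = ¬(□p ∧ (◇q ∧ □p)). Evaluate φ at each world:
  a (successors {a, c, e}): φ is false.
  b (successors {c, d, e, f}): φ is false.
  c (successors {a, b}): φ is false.
  d (successors {b, d}): φ is false.
  e (successors {a, b}): φ is false.
  f (successors {b}): φ is false.
For instance, at b:
  At b: □p ∧ (◇q ∧ □p) is true, so ¬(□p ∧ (◇q ∧ □p)) is false.
    At b: □p is true, ◇q ∧ □p is true, so □p ∧ (◇q ∧ □p) is true.
      At b: □p requires p at every successor {c, d, e, f}.
        At c: p is true.
        At d: p is true.
        At e: p is true.
        At f: p is true.
      So □p is true at b.
      At b: ◇q is true, □p is true, so ◇q ∧ □p is true.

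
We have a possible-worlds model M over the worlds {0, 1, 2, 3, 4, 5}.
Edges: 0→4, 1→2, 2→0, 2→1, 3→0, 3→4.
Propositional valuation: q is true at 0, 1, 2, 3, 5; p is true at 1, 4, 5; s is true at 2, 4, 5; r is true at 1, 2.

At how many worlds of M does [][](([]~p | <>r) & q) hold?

3

Let φ = [][](([]~p | <>r) & q). Evaluate φ at each world:
  0 (successors {4}): φ is true.
  1 (successors {2}): φ is false.
  2 (successors {0, 1}): φ is false.
  3 (successors {0, 4}): φ is false.
  4 (successors ∅): φ is true.
  5 (successors ∅): φ is true.
For instance, at 3:
  At 3: [][](([]~p | <>r) & q) requires [](([]~p | <>r) & q) at every successor {0, 4}.
    [](([]~p | <>r) & q) fails at 0, so [][](([]~p | <>r) & q) is false at 3.
      At 0: [](([]~p | <>r) & q) requires ([]~p | <>r) & q at every successor {4}.
        ([]~p | <>r) & q fails at 4, so [](([]~p | <>r) & q) is false at 0.
Satisfying worlds: {0, 4, 5}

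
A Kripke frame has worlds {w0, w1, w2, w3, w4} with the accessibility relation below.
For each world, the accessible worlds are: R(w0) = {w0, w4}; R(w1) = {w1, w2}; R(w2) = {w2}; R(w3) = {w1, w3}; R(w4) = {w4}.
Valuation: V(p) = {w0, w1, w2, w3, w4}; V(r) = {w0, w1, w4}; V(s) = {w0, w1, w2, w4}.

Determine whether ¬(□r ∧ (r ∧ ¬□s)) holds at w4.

Yes

At w4: □r ∧ (r ∧ ¬□s) is false, so ¬(□r ∧ (r ∧ ¬□s)) is true.
  At w4: □r is true, r ∧ ¬□s is false, so □r ∧ (r ∧ ¬□s) is false.
    At w4: □r requires r at every successor {w4}.
      At w4: r is true.
    So □r is true at w4.
    At w4: r is true, ¬□s is false, so r ∧ ¬□s is false.
      At w4: □s is true, so ¬□s is false.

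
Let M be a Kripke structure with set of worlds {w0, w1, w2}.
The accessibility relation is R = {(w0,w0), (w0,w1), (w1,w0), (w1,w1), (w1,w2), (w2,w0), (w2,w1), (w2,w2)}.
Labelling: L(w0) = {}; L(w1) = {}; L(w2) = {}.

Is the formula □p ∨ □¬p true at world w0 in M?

Yes

At w0: □p is false, □¬p is true, so □p ∨ □¬p is true.
  At w0: □p requires p at every successor {w0, w1}.
    p fails at w0, so □p is false at w0.
  At w0: □¬p requires ¬p at every successor {w0, w1}.
    At w0: ¬p is true.
    At w1: ¬p is true.
  So □¬p is true at w0.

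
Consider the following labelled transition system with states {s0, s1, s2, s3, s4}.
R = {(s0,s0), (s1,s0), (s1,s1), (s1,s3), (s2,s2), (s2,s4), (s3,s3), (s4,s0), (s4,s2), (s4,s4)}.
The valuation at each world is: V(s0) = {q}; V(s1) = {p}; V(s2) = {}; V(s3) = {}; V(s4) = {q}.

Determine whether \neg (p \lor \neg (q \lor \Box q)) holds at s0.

Yes

Recall that \Box ψ holds at a world iff ψ holds at every accessible world, and \Diamond ψ holds iff ψ holds at some accessible world.
At s0: p \lor \neg (q \lor \Box q) is false, so \neg (p \lor \neg (q \lor \Box q)) is true.
  At s0: p is false, \neg (q \lor \Box q) is false, so p \lor \neg (q \lor \Box q) is false.
    At s0: q \lor \Box q is true, so \neg (q \lor \Box q) is false.
      At s0: q is true, \Box q is true, so q \lor \Box q is true.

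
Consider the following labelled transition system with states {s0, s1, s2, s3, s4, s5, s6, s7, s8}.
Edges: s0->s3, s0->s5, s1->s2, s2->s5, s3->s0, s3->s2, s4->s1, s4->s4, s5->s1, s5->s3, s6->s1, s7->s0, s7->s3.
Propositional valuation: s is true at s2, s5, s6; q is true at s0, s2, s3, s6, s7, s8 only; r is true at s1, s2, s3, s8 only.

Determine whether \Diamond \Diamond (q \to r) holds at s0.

Recall that \Diamond ψ holds at a world iff ψ holds at some accessible world.
At s0: \Diamond \Diamond (q \to r) requires \Diamond (q \to r) at some successor in {s3, s5}.
  \Diamond (q \to r) holds at s3, so \Diamond \Diamond (q \to r) is true at s0.
    At s3: \Diamond (q \to r) requires q \to r at some successor in {s0, s2}.
      q \to r holds at s2, so \Diamond (q \to r) is true at s3.

Yes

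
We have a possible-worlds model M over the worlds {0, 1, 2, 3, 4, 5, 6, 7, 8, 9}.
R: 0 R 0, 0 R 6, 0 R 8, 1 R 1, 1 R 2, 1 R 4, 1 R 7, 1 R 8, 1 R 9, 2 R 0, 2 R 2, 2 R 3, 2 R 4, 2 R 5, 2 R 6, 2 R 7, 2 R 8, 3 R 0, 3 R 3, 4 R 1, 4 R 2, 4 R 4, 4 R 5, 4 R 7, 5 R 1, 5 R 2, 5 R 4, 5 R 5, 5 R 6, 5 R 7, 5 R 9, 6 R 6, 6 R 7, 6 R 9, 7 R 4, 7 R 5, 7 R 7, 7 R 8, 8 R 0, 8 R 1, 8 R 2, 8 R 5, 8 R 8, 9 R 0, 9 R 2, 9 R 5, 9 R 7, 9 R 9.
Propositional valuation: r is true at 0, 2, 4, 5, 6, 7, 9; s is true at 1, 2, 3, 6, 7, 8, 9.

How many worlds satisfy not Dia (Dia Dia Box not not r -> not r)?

Recall that Box ψ holds at a world iff ψ holds at every accessible world, and Dia ψ holds iff ψ holds at some accessible world.
Let φ = not Dia (Dia Dia Box not not r -> not r). Evaluate φ at each world:
  0 (successors {0, 6, 8}): φ is false.
  1 (successors {1, 2, 4, 7, 8, 9}): φ is false.
  2 (successors {0, 2, 3, 4, 5, 6, 7, 8}): φ is false.
  3 (successors {0, 3}): φ is false.
  4 (successors {1, 2, 4, 5, 7}): φ is false.
  5 (successors {1, 2, 4, 5, 6, 7, 9}): φ is false.
  6 (successors {6, 7, 9}): φ is true.
  7 (successors {4, 5, 7, 8}): φ is false.
  8 (successors {0, 1, 2, 5, 8}): φ is false.
  9 (successors {0, 2, 5, 7, 9}): φ is true.
For instance, at 0:
  At 0: Dia (Dia Dia Box not not r -> not r) is true, so not Dia (Dia Dia Box not not r -> not r) is false.
    At 0: Dia (Dia Dia Box not not r -> not r) requires Dia Dia Box not not r -> not r at some successor in {0, 6, 8}.
      Dia Dia Box not not r -> not r holds at 8, so Dia (Dia Dia Box not not r -> not r) is true at 0.
Satisfying worlds: {6, 9}

2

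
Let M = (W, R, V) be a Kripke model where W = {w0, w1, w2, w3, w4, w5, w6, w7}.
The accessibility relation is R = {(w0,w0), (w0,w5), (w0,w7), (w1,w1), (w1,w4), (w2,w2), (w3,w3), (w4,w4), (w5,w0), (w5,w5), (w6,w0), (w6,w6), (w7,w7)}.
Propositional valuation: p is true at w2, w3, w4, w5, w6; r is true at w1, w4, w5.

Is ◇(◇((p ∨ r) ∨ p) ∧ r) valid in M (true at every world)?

Let φ = ◇(◇((p ∨ r) ∨ p) ∧ r). Evaluate φ at each world:
  w0 (successors {w0, w5, w7}): φ is true.
  w1 (successors {w1, w4}): φ is true.
  w2 (successors {w2}): φ is false.
  w3 (successors {w3}): φ is false.
  w4 (successors {w4}): φ is true.
  w5 (successors {w0, w5}): φ is true.
  w6 (successors {w0, w6}): φ is false.
  w7 (successors {w7}): φ is false.
Detail at w2 (counterexample):
  At w2: ◇(◇((p ∨ r) ∨ p) ∧ r) requires ◇((p ∨ r) ∨ p) ∧ r at some successor in {w2}.
    At w2: ◇((p ∨ r) ∨ p) ∧ r is false.
  So ◇(◇((p ∨ r) ∨ p) ∧ r) is false at w2.

No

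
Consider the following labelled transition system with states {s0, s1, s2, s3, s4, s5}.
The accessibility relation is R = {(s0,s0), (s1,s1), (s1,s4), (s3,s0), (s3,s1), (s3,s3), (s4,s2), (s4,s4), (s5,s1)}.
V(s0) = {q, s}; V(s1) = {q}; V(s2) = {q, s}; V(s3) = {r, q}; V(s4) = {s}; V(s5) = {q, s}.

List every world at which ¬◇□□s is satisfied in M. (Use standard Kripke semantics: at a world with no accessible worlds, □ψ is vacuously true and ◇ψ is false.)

Recall that □ψ holds at a world iff ψ holds at every accessible world, and ◇ψ holds iff ψ holds at some accessible world.
Let φ = ¬◇□□s. Evaluate φ at each world:
  s0 (successors {s0}): φ is false.
  s1 (successors {s1, s4}): φ is false.
  s2 (successors ∅): φ is true.
  s3 (successors {s0, s1, s3}): φ is false.
  s4 (successors {s2, s4}): φ is false.
  s5 (successors {s1}): φ is true.
For instance, at s4:
  At s4: ◇□□s is true, so ¬◇□□s is false.
    At s4: ◇□□s requires □□s at some successor in {s2, s4}.
      □□s holds at s2, so ◇□□s is true at s4.
Satisfying worlds: {s2, s5}

s2, s5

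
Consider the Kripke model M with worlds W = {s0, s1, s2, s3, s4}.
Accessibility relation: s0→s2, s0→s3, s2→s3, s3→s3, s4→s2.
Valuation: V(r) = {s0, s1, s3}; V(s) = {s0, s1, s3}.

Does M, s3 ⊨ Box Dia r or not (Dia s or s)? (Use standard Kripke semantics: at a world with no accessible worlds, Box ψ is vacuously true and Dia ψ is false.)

At s3: Box Dia r is true, not (Dia s or s) is false, so Box Dia r or not (Dia s or s) is true.
  At s3: Box Dia r requires Dia r at every successor {s3}.
      At s3: Dia r requires r at some successor in {s3}.
        r holds at s3, so Dia r is true at s3.
  So Box Dia r is true at s3.
  At s3: Dia s or s is true, so not (Dia s or s) is false.
    At s3: Dia s is true, s is true, so Dia s or s is true.
      At s3: Dia s requires s at some successor in {s3}.
        s holds at s3, so Dia s is true at s3.

Yes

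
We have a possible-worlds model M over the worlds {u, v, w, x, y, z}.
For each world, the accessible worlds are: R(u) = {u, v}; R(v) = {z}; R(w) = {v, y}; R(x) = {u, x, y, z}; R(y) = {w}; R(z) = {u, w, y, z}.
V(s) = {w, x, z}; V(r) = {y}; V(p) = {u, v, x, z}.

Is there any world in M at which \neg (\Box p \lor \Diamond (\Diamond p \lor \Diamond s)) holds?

Let φ = \neg (\Box p \lor \Diamond (\Diamond p \lor \Diamond s)). Evaluate φ at each world:
  u (successors {u, v}): φ is false.
  v (successors {z}): φ is false.
  w (successors {v, y}): φ is false.
  x (successors {u, x, y, z}): φ is false.
  y (successors {w}): φ is false.
  z (successors {u, w, y, z}): φ is false.
For instance, at v:
  At v: \Box p \lor \Diamond (\Diamond p \lor \Diamond s) is true, so \neg (\Box p \lor \Diamond (\Diamond p \lor \Diamond s)) is false.
    At v: \Box p is true, \Diamond (\Diamond p \lor \Diamond s) is true, so \Box p \lor \Diamond (\Diamond p \lor \Diamond s) is true.
      At v: \Box p requires p at every successor {z}.
        At z: p is true.
      So \Box p is true at v.
      At v: \Diamond (\Diamond p \lor \Diamond s) requires \Diamond p \lor \Diamond s at some successor in {z}.
        \Diamond p \lor \Diamond s holds at z, so \Diamond (\Diamond p \lor \Diamond s) is true at v.

No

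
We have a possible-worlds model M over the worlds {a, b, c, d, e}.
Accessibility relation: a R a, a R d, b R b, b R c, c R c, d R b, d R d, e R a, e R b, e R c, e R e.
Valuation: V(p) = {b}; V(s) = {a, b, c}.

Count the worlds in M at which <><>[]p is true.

Recall that []ψ holds at a world iff ψ holds at every accessible world, and <>ψ holds iff ψ holds at some accessible world.
Let φ = <><>[]p. Evaluate φ at each world:
  a (successors {a, d}): φ is false.
  b (successors {b, c}): φ is false.
  c (successors {c}): φ is false.
  d (successors {b, d}): φ is false.
  e (successors {a, b, c, e}): φ is false.
For instance, at a:
  At a: <><>[]p requires <>[]p at some successor in {a, d}.
    At a: <>[]p is false.
    At d: <>[]p is false.
  So <><>[]p is false at a.
Satisfying worlds: none.

0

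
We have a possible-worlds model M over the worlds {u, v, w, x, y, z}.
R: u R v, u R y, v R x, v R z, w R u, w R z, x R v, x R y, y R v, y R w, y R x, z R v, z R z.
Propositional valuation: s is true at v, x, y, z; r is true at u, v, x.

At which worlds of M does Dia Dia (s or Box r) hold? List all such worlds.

Recall that Box ψ holds at a world iff ψ holds at every accessible world, and Dia ψ holds iff ψ holds at some accessible world.
Let φ = Dia Dia (s or Box r). Evaluate φ at each world:
  u (successors {v, y}): φ is true.
  v (successors {x, z}): φ is true.
  w (successors {u, z}): φ is true.
  x (successors {v, y}): φ is true.
  y (successors {v, w, x}): φ is true.
  z (successors {v, z}): φ is true.
For instance, at y:
  At y: Dia Dia (s or Box r) requires Dia (s or Box r) at some successor in {v, w, x}.
    Dia (s or Box r) holds at v, so Dia Dia (s or Box r) is true at y.
      At v: Dia (s or Box r) requires s or Box r at some successor in {x, z}.
        s or Box r holds at x, so Dia (s or Box r) is true at v.
Satisfying worlds: {u, v, w, x, y, z}

u, v, w, x, y, z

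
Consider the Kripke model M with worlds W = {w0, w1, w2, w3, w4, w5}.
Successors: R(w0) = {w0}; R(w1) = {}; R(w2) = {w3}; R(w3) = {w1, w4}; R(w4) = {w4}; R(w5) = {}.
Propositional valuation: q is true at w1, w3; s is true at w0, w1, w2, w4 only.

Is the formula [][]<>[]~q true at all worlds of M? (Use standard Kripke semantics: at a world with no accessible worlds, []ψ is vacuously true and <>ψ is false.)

No

Recall that []ψ holds at a world iff ψ holds at every accessible world, and <>ψ holds iff ψ holds at some accessible world.
Let φ = [][]<>[]~q. Evaluate φ at each world:
  w0 (successors {w0}): φ is true.
  w1 (successors ∅): φ is true.
  w2 (successors {w3}): φ is false.
  w3 (successors {w1, w4}): φ is true.
  w4 (successors {w4}): φ is true.
  w5 (successors ∅): φ is true.
Detail at w2 (counterexample):
  At w2: [][]<>[]~q requires []<>[]~q at every successor {w3}.
    []<>[]~q fails at w3, so [][]<>[]~q is false at w2.
      At w3: []<>[]~q requires <>[]~q at every successor {w1, w4}.
        <>[]~q fails at w1, so []<>[]~q is false at w3.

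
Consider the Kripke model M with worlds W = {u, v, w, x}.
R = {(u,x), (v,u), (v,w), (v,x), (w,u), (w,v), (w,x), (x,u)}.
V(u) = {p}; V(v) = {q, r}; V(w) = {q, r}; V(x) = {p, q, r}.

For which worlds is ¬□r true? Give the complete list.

Let φ = ¬□r. Evaluate φ at each world:
  u (successors {x}): φ is false.
  v (successors {u, w, x}): φ is true.
  w (successors {u, v, x}): φ is true.
  x (successors {u}): φ is true.
For instance, at v:
  At v: □r is false, so ¬□r is true.
    At v: □r requires r at every successor {u, w, x}.
      r fails at u, so □r is false at v.
Satisfying worlds: {v, w, x}

v, w, x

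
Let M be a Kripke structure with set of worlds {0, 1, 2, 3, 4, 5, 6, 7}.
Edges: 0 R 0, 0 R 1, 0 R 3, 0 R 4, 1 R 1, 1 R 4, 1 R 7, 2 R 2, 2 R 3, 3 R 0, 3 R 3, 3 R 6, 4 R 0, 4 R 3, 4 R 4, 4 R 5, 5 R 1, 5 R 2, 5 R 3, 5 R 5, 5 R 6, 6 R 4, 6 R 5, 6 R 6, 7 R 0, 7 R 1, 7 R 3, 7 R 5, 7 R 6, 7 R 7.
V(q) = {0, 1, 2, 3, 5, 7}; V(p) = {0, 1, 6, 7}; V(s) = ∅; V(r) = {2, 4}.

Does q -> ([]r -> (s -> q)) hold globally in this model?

Yes

Let φ = q -> ([]r -> (s -> q)). Evaluate φ at each world:
  0 (successors {0, 1, 3, 4}): φ is true.
  1 (successors {1, 4, 7}): φ is true.
  2 (successors {2, 3}): φ is true.
  3 (successors {0, 3, 6}): φ is true.
  4 (successors {0, 3, 4, 5}): φ is true.
  5 (successors {1, 2, 3, 5, 6}): φ is true.
  6 (successors {4, 5, 6}): φ is true.
  7 (successors {0, 1, 3, 5, 6, 7}): φ is true.
For instance, at 2:
  At 2: q is true, []r -> (s -> q) is true, so q -> ([]r -> (s -> q)) is true.
    At 2: []r is false, s -> q is true, so []r -> (s -> q) is true.
      At 2: []r requires r at every successor {2, 3}.
        r fails at 3, so []r is false at 2.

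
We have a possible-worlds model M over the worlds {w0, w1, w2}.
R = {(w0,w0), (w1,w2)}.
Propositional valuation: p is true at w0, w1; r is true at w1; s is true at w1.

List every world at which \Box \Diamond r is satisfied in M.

w2

Recall that \Box ψ holds at a world iff ψ holds at every accessible world, and \Diamond ψ holds iff ψ holds at some accessible world.
Let φ = \Box \Diamond r. Evaluate φ at each world:
  w0 (successors {w0}): φ is false.
  w1 (successors {w2}): φ is false.
  w2 (successors ∅): φ is true.
For instance, at w0:
  At w0: \Box \Diamond r requires \Diamond r at every successor {w0}.
    \Diamond r fails at w0, so \Box \Diamond r is false at w0.
      At w0: \Diamond r requires r at some successor in {w0}.
        At w0: r is false.
      So \Diamond r is false at w0.
Satisfying worlds: {w2}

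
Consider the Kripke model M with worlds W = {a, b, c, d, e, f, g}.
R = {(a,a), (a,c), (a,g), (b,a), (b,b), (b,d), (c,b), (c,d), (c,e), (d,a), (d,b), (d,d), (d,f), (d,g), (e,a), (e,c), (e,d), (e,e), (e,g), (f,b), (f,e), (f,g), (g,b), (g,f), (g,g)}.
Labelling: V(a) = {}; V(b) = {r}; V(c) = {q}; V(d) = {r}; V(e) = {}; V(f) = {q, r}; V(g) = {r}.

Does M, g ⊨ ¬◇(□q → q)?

No

Recall that □ψ holds at a world iff ψ holds at every accessible world, and ◇ψ holds iff ψ holds at some accessible world.
At g: ◇(□q → q) is true, so ¬◇(□q → q) is false.
  At g: ◇(□q → q) requires □q → q at some successor in {b, f, g}.
    □q → q holds at b, so ◇(□q → q) is true at g.
      At b: □q is false, q is false, so □q → q is true.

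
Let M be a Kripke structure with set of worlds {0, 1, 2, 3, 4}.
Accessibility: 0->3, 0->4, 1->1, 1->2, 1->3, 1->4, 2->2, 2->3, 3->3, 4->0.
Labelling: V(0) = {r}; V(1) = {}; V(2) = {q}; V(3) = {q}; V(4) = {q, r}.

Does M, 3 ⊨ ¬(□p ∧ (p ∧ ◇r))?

At 3: □p ∧ (p ∧ ◇r) is false, so ¬(□p ∧ (p ∧ ◇r)) is true.
  At 3: □p is false, p ∧ ◇r is false, so □p ∧ (p ∧ ◇r) is false.
    At 3: □p requires p at every successor {3}.
      p fails at 3, so □p is false at 3.
    At 3: p is false, ◇r is false, so p ∧ ◇r is false.
      At 3: ◇r requires r at some successor in {3}.
        At 3: r is false.
      So ◇r is false at 3.

Yes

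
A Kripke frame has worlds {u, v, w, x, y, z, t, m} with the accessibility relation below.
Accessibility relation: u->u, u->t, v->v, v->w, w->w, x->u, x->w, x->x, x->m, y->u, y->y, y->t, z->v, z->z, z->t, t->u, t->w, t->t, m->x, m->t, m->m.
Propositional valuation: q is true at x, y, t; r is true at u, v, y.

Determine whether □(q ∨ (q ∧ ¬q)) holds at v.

At v: □(q ∨ (q ∧ ¬q)) requires q ∨ (q ∧ ¬q) at every successor {v, w}.
  q ∨ (q ∧ ¬q) fails at v, so □(q ∨ (q ∧ ¬q)) is false at v.

No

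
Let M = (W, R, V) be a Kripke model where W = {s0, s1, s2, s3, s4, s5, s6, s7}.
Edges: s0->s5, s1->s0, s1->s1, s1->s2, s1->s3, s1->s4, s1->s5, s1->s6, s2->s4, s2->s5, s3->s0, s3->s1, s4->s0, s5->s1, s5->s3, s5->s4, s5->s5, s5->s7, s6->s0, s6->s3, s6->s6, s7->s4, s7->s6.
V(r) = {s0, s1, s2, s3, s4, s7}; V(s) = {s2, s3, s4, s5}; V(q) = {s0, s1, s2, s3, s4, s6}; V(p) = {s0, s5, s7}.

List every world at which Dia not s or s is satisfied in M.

s1, s2, s3, s4, s5, s6, s7

Let φ = Dia not s or s. Evaluate φ at each world:
  s0 (successors {s5}): φ is false.
  s1 (successors {s0, s1, s2, s3, s4, s5, s6}): φ is true.
  s2 (successors {s4, s5}): φ is true.
  s3 (successors {s0, s1}): φ is true.
  s4 (successors {s0}): φ is true.
  s5 (successors {s1, s3, s4, s5, s7}): φ is true.
  s6 (successors {s0, s3, s6}): φ is true.
  s7 (successors {s4, s6}): φ is true.
For instance, at s1:
  At s1: Dia not s is true, s is false, so Dia not s or s is true.
    At s1: Dia not s requires not s at some successor in {s0, s1, s2, s3, s4, s5, s6}.
      not s holds at s0, so Dia not s is true at s1.
Satisfying worlds: {s1, s2, s3, s4, s5, s6, s7}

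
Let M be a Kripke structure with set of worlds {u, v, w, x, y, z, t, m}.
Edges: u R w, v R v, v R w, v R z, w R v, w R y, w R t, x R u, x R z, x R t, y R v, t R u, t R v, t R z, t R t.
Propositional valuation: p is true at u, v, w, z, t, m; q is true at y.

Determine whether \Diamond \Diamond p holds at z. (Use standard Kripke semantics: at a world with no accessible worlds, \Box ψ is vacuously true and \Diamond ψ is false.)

Recall that \Diamond ψ holds at a world iff ψ holds at some accessible world.
At z: no accessible worlds, so \Diamond \Diamond p is false.

No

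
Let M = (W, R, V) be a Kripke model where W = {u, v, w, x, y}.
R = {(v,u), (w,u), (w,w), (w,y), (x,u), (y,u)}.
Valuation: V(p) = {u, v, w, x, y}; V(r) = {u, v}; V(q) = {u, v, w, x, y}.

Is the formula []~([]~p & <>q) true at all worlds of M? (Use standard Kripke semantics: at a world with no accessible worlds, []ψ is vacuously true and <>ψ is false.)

Let φ = []~([]~p & <>q). Evaluate φ at each world:
  u (successors ∅): φ is true.
  v (successors {u}): φ is true.
  w (successors {u, w, y}): φ is true.
  x (successors {u}): φ is true.
  y (successors {u}): φ is true.
For instance, at v:
  At v: []~([]~p & <>q) requires ~([]~p & <>q) at every successor {u}.
      At u: []~p & <>q is false, so ~([]~p & <>q) is true.
  So []~([]~p & <>q) is true at v.

Yes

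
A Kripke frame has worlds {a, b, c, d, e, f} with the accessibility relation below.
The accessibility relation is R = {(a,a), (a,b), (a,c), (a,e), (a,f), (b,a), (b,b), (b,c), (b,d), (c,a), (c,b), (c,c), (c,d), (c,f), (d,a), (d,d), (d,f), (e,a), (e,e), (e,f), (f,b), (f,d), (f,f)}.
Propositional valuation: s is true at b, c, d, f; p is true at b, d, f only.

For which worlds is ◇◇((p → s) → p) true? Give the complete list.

a, b, c, d, e, f

Let φ = ◇◇((p → s) → p). Evaluate φ at each world:
  a (successors {a, b, c, e, f}): φ is true.
  b (successors {a, b, c, d}): φ is true.
  c (successors {a, b, c, d, f}): φ is true.
  d (successors {a, d, f}): φ is true.
  e (successors {a, e, f}): φ is true.
  f (successors {b, d, f}): φ is true.
For instance, at f:
  At f: ◇◇((p → s) → p) requires ◇((p → s) → p) at some successor in {b, d, f}.
    ◇((p → s) → p) holds at b, so ◇◇((p → s) → p) is true at f.
      At b: ◇((p → s) → p) requires (p → s) → p at some successor in {a, b, c, d}.
        (p → s) → p holds at b, so ◇((p → s) → p) is true at b.
Satisfying worlds: {a, b, c, d, e, f}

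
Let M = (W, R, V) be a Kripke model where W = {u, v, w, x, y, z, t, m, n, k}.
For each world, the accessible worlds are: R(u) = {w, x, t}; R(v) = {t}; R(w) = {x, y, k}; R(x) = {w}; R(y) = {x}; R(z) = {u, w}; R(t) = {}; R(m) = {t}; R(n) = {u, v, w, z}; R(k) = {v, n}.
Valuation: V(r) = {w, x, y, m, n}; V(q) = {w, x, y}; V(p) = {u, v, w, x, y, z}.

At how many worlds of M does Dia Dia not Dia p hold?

4

Let φ = Dia Dia not Dia p. Evaluate φ at each world:
  u (successors {w, x, t}): φ is false.
  v (successors {t}): φ is false.
  w (successors {x, y, k}): φ is true.
  x (successors {w}): φ is false.
  y (successors {x}): φ is false.
  z (successors {u, w}): φ is true.
  t (successors ∅): φ is false.
  m (successors {t}): φ is false.
  n (successors {u, v, w, z}): φ is true.
  k (successors {v, n}): φ is true.
For instance, at x:
  At x: Dia Dia not Dia p requires Dia not Dia p at some successor in {w}.
    At w: Dia not Dia p is false.
  So Dia Dia not Dia p is false at x.
Satisfying worlds: {w, z, n, k}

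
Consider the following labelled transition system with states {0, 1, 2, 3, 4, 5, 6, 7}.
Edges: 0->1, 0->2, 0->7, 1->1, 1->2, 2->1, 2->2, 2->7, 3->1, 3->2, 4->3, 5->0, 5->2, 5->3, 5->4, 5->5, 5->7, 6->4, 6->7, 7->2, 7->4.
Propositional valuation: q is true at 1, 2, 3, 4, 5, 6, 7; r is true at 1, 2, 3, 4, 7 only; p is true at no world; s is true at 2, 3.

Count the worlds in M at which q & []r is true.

Recall that []ψ holds at a world iff ψ holds at every accessible world, and <>ψ holds iff ψ holds at some accessible world.
Let φ = q & []r. Evaluate φ at each world:
  0 (successors {1, 2, 7}): φ is false.
  1 (successors {1, 2}): φ is true.
  2 (successors {1, 2, 7}): φ is true.
  3 (successors {1, 2}): φ is true.
  4 (successors {3}): φ is true.
  5 (successors {0, 2, 3, 4, 5, 7}): φ is false.
  6 (successors {4, 7}): φ is true.
  7 (successors {2, 4}): φ is true.
For instance, at 2:
  At 2: q is true, []r is true, so q & []r is true.
    At 2: []r requires r at every successor {1, 2, 7}.
      At 1: r is true.
      At 2: r is true.
      At 7: r is true.
    So []r is true at 2.
Satisfying worlds: {1, 2, 3, 4, 6, 7}

6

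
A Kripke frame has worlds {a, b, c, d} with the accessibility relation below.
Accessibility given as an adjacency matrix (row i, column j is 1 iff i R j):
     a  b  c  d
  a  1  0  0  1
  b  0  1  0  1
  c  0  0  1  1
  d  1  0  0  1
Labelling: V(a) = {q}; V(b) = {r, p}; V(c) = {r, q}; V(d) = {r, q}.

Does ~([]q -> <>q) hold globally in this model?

No

Recall that []ψ holds at a world iff ψ holds at every accessible world, and <>ψ holds iff ψ holds at some accessible world.
Let φ = ~([]q -> <>q). Evaluate φ at each world:
  a (successors {a, d}): φ is false.
  b (successors {b, d}): φ is false.
  c (successors {c, d}): φ is false.
  d (successors {a, d}): φ is false.
Detail at a (counterexample):
  At a: []q -> <>q is true, so ~([]q -> <>q) is false.
    At a: []q is true, <>q is true, so []q -> <>q is true.
      At a: []q requires q at every successor {a, d}.
        At a: q is true.
        At d: q is true.
      So []q is true at a.
      At a: <>q requires q at some successor in {a, d}.
        q holds at a, so <>q is true at a.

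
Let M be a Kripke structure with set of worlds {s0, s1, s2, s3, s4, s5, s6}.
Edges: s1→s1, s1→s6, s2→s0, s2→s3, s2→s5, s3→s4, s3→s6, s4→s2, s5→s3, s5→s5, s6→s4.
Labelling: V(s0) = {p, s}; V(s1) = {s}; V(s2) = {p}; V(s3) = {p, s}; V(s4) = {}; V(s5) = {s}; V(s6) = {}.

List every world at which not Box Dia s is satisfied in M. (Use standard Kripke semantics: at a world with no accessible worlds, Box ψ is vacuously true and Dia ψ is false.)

s1, s2, s3, s5, s6

Recall that Box ψ holds at a world iff ψ holds at every accessible world, and Dia ψ holds iff ψ holds at some accessible world.
Let φ = not Box Dia s. Evaluate φ at each world:
  s0 (successors ∅): φ is false.
  s1 (successors {s1, s6}): φ is true.
  s2 (successors {s0, s3, s5}): φ is true.
  s3 (successors {s4, s6}): φ is true.
  s4 (successors {s2}): φ is false.
  s5 (successors {s3, s5}): φ is true.
  s6 (successors {s4}): φ is true.
For instance, at s4:
  At s4: Box Dia s is true, so not Box Dia s is false.
    At s4: Box Dia s requires Dia s at every successor {s2}.
      At s2: Dia s is true.
    So Box Dia s is true at s4.
Satisfying worlds: {s1, s2, s3, s5, s6}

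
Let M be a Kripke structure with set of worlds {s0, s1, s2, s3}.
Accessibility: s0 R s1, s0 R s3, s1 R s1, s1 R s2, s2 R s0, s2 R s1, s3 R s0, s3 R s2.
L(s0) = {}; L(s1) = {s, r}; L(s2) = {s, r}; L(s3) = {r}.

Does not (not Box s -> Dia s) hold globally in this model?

No

Let φ = not (not Box s -> Dia s). Evaluate φ at each world:
  s0 (successors {s1, s3}): φ is false.
  s1 (successors {s1, s2}): φ is false.
  s2 (successors {s0, s1}): φ is false.
  s3 (successors {s0, s2}): φ is false.
Detail at s0 (counterexample):
  At s0: not Box s -> Dia s is true, so not (not Box s -> Dia s) is false.
    At s0: not Box s is true, Dia s is true, so not Box s -> Dia s is true.
      At s0: Box s is false, so not Box s is true.
      At s0: Dia s requires s at some successor in {s1, s3}.
        s holds at s1, so Dia s is true at s0.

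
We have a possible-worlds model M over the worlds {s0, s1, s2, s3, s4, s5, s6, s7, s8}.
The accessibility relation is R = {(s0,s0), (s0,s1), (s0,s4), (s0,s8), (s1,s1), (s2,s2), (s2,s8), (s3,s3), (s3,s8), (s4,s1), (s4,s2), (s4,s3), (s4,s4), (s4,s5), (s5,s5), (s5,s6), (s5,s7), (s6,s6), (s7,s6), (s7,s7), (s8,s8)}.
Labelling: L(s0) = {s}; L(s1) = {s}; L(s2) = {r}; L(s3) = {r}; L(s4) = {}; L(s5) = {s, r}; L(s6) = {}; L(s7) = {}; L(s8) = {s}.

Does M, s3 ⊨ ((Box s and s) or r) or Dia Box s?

At s3: (Box s and s) or r is true, Dia Box s is true, so ((Box s and s) or r) or Dia Box s is true.
  At s3: Box s and s is false, r is true, so (Box s and s) or r is true.
    At s3: Box s is false, s is false, so Box s and s is false.
      At s3: Box s requires s at every successor {s3, s8}.
        s fails at s3, so Box s is false at s3.
  At s3: Dia Box s requires Box s at some successor in {s3, s8}.
    Box s holds at s8, so Dia Box s is true at s3.
      At s8: Box s requires s at every successor {s8}.
        At s8: s is true.
      So Box s is true at s8.

Yes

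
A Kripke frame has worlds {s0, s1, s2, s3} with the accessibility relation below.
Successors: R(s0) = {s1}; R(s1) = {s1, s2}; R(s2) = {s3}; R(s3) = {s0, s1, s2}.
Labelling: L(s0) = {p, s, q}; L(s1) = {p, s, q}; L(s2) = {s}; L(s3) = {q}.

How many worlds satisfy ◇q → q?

3

Recall that ◇ψ holds at a world iff ψ holds at some accessible world.
Let φ = ◇q → q. Evaluate φ at each world:
  s0 (successors {s1}): φ is true.
  s1 (successors {s1, s2}): φ is true.
  s2 (successors {s3}): φ is false.
  s3 (successors {s0, s1, s2}): φ is true.
For instance, at s0:
  At s0: ◇q is true, q is true, so ◇q → q is true.
    At s0: ◇q requires q at some successor in {s1}.
      q holds at s1, so ◇q is true at s0.
Satisfying worlds: {s0, s1, s3}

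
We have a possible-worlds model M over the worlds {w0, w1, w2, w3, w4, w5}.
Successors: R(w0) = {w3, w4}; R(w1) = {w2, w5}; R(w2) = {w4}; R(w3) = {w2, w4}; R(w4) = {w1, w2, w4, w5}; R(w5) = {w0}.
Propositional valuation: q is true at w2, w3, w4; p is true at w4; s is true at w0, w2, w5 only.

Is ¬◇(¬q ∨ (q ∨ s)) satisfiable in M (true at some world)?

No

Let φ = ¬◇(¬q ∨ (q ∨ s)). Evaluate φ at each world:
  w0 (successors {w3, w4}): φ is false.
  w1 (successors {w2, w5}): φ is false.
  w2 (successors {w4}): φ is false.
  w3 (successors {w2, w4}): φ is false.
  w4 (successors {w1, w2, w4, w5}): φ is false.
  w5 (successors {w0}): φ is false.
For instance, at w1:
  At w1: ◇(¬q ∨ (q ∨ s)) is true, so ¬◇(¬q ∨ (q ∨ s)) is false.
    At w1: ◇(¬q ∨ (q ∨ s)) requires ¬q ∨ (q ∨ s) at some successor in {w2, w5}.
      ¬q ∨ (q ∨ s) holds at w2, so ◇(¬q ∨ (q ∨ s)) is true at w1.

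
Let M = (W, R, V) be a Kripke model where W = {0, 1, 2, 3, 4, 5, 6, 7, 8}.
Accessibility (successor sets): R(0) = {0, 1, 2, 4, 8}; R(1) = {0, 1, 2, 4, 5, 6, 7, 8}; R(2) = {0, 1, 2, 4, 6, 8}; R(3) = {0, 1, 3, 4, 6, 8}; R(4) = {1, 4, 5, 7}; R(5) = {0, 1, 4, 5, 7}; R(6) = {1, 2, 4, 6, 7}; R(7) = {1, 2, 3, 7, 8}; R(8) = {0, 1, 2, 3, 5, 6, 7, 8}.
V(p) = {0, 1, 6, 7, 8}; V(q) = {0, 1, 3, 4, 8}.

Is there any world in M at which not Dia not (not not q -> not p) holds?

Let φ = not Dia not (not not q -> not p). Evaluate φ at each world:
  0 (successors {0, 1, 2, 4, 8}): φ is false.
  1 (successors {0, 1, 2, 4, 5, 6, 7, 8}): φ is false.
  2 (successors {0, 1, 2, 4, 6, 8}): φ is false.
  3 (successors {0, 1, 3, 4, 6, 8}): φ is false.
  4 (successors {1, 4, 5, 7}): φ is false.
  5 (successors {0, 1, 4, 5, 7}): φ is false.
  6 (successors {1, 2, 4, 6, 7}): φ is false.
  7 (successors {1, 2, 3, 7, 8}): φ is false.
  8 (successors {0, 1, 2, 3, 5, 6, 7, 8}): φ is false.
For instance, at 6:
  At 6: Dia not (not not q -> not p) is true, so not Dia not (not not q -> not p) is false.
    At 6: Dia not (not not q -> not p) requires not (not not q -> not p) at some successor in {1, 2, 4, 6, 7}.
      not (not not q -> not p) holds at 1, so Dia not (not not q -> not p) is true at 6.

No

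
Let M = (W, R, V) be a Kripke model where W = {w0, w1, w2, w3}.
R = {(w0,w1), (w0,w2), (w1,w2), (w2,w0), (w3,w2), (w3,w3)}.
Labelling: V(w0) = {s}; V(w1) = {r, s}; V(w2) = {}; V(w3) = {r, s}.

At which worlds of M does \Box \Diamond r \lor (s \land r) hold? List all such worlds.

Let φ = \Box \Diamond r \lor (s \land r). Evaluate φ at each world:
  w0 (successors {w1, w2}): φ is false.
  w1 (successors {w2}): φ is true.
  w2 (successors {w0}): φ is true.
  w3 (successors {w2, w3}): φ is true.
For instance, at w3:
  At w3: \Box \Diamond r is false, s \land r is true, so \Box \Diamond r \lor (s \land r) is true.
    At w3: \Box \Diamond r requires \Diamond r at every successor {w2, w3}.
      \Diamond r fails at w2, so \Box \Diamond r is false at w3.
Satisfying worlds: {w1, w2, w3}

w1, w2, w3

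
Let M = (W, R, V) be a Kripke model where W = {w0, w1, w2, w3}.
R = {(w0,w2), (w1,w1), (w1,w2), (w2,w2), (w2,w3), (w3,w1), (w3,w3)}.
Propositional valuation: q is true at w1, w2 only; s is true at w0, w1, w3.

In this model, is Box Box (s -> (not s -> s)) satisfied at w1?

Yes

Recall that Box ψ holds at a world iff ψ holds at every accessible world, and Dia ψ holds iff ψ holds at some accessible world.
At w1: Box Box (s -> (not s -> s)) requires Box (s -> (not s -> s)) at every successor {w1, w2}.
    At w1: Box (s -> (not s -> s)) requires s -> (not s -> s) at every successor {w1, w2}.
      At w1: s -> (not s -> s) is true.
      At w2: s -> (not s -> s) is true.
    So Box (s -> (not s -> s)) is true at w1.
    At w2: Box (s -> (not s -> s)) requires s -> (not s -> s) at every successor {w2, w3}.
      At w2: s -> (not s -> s) is true.
      At w3: s -> (not s -> s) is true.
    So Box (s -> (not s -> s)) is true at w2.
So Box Box (s -> (not s -> s)) is true at w1.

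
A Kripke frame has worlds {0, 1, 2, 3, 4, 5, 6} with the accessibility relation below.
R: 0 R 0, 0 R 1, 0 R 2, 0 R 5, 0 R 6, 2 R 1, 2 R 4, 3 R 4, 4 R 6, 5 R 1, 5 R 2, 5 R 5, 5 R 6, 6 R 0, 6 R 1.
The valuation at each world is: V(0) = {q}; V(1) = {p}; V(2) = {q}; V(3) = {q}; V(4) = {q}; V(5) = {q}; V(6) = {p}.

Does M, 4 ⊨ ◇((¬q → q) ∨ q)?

Recall that ◇ψ holds at a world iff ψ holds at some accessible world.
At 4: ◇((¬q → q) ∨ q) requires (¬q → q) ∨ q at some successor in {6}.
  At 6: (¬q → q) ∨ q is false.
So ◇((¬q → q) ∨ q) is false at 4.

No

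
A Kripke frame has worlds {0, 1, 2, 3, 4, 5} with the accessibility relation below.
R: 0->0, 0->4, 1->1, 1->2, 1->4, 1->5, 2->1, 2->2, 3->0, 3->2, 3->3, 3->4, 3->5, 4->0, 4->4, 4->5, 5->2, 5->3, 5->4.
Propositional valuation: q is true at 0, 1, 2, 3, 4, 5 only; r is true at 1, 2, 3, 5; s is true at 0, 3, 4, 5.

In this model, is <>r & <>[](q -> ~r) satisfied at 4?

Recall that []ψ holds at a world iff ψ holds at every accessible world, and <>ψ holds iff ψ holds at some accessible world.
At 4: <>r is true, <>[](q -> ~r) is true, so <>r & <>[](q -> ~r) is true.
  At 4: <>r requires r at some successor in {0, 4, 5}.
    r holds at 5, so <>r is true at 4.
  At 4: <>[](q -> ~r) requires [](q -> ~r) at some successor in {0, 4, 5}.
    [](q -> ~r) holds at 0, so <>[](q -> ~r) is true at 4.
      At 0: [](q -> ~r) requires q -> ~r at every successor {0, 4}.
        At 0: q -> ~r is true.
        At 4: q -> ~r is true.
      So [](q -> ~r) is true at 0.

Yes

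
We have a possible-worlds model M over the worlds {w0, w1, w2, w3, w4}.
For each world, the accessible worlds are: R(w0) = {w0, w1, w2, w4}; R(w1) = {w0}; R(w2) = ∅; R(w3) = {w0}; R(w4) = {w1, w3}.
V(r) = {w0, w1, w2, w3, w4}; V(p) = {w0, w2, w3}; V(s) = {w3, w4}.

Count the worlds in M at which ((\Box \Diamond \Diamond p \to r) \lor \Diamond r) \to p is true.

Let φ = ((\Box \Diamond \Diamond p \to r) \lor \Diamond r) \to p. Evaluate φ at each world:
  w0 (successors {w0, w1, w2, w4}): φ is true.
  w1 (successors {w0}): φ is false.
  w2 (successors ∅): φ is true.
  w3 (successors {w0}): φ is true.
  w4 (successors {w1, w3}): φ is false.
For instance, at w4:
  At w4: (\Box \Diamond \Diamond p \to r) \lor \Diamond r is true, p is false, so ((\Box \Diamond \Diamond p \to r) \lor \Diamond r) \to p is false.
    At w4: \Box \Diamond \Diamond p \to r is true, \Diamond r is true, so (\Box \Diamond \Diamond p \to r) \lor \Diamond r is true.
      At w4: \Box \Diamond \Diamond p is true, r is true, so \Box \Diamond \Diamond p \to r is true.
      At w4: \Diamond r requires r at some successor in {w1, w3}.
        r holds at w1, so \Diamond r is true at w4.
Satisfying worlds: {w0, w2, w3}

3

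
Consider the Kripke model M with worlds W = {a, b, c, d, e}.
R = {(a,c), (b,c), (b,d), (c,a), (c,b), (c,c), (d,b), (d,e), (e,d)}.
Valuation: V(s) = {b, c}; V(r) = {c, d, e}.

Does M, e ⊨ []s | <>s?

Recall that []ψ holds at a world iff ψ holds at every accessible world, and <>ψ holds iff ψ holds at some accessible world.
At e: []s is false, <>s is false, so []s | <>s is false.
  At e: []s requires s at every successor {d}.
    s fails at d, so []s is false at e.
  At e: <>s requires s at some successor in {d}.
    At d: s is false.
  So <>s is false at e.

No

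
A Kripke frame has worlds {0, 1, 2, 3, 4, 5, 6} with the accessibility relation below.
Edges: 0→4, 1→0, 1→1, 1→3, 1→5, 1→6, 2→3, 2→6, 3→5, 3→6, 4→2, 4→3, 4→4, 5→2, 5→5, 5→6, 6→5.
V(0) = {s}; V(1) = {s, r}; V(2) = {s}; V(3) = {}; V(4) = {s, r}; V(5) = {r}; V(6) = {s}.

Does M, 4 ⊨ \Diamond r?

At 4: \Diamond r requires r at some successor in {2, 3, 4}.
  r holds at 4, so \Diamond r is true at 4.

Yes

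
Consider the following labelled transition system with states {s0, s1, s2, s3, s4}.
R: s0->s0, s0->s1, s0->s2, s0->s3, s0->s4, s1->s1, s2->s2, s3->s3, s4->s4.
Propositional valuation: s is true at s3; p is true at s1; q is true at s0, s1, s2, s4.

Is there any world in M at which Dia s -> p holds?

Let φ = Dia s -> p. Evaluate φ at each world:
  s0 (successors {s0, s1, s2, s3, s4}): φ is false.
  s1 (successors {s1}): φ is true.
  s2 (successors {s2}): φ is true.
  s3 (successors {s3}): φ is false.
  s4 (successors {s4}): φ is true.
Detail at s1 (witness):
  At s1: Dia s is false, p is true, so Dia s -> p is true.
    At s1: Dia s requires s at some successor in {s1}.
      At s1: s is false.
    So Dia s is false at s1.

Yes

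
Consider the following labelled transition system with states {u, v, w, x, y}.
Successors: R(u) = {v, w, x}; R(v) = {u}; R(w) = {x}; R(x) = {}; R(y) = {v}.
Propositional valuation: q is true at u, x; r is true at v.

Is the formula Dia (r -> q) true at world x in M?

No

At x: no accessible worlds, so Dia (r -> q) is false.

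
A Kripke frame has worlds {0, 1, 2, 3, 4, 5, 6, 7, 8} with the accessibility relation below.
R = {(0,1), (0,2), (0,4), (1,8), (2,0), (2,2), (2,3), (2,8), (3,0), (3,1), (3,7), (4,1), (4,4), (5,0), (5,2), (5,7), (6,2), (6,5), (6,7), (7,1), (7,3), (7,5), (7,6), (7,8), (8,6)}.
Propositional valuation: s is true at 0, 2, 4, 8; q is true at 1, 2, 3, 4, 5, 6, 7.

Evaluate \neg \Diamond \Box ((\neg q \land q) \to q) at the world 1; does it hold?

At 1: \Diamond \Box ((\neg q \land q) \to q) is true, so \neg \Diamond \Box ((\neg q \land q) \to q) is false.
  At 1: \Diamond \Box ((\neg q \land q) \to q) requires \Box ((\neg q \land q) \to q) at some successor in {8}.
    \Box ((\neg q \land q) \to q) holds at 8, so \Diamond \Box ((\neg q \land q) \to q) is true at 1.
      At 8: \Box ((\neg q \land q) \to q) requires (\neg q \land q) \to q at every successor {6}.
        At 6: (\neg q \land q) \to q is true.
      So \Box ((\neg q \land q) \to q) is true at 8.

No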